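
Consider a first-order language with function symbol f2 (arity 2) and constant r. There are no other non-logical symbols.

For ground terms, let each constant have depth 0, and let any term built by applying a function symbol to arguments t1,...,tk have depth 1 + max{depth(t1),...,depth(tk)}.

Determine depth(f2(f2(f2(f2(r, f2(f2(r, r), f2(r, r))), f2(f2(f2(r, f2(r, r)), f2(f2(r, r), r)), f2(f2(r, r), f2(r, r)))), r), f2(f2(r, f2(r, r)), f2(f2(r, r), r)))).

7

depth(f2(r, r)) = 1 + max(0, 0) = 1
depth(f2(f2(r, r), f2(r, r))) = 1 + max(1, 1) = 2
depth(f2(r, f2(f2(r, r), f2(r, r)))) = 1 + max(0, 2) = 3
depth(f2(r, f2(r, r))) = 1 + max(0, 1) = 2
depth(f2(f2(r, r), r)) = 1 + max(1, 0) = 2
depth(f2(f2(r, f2(r, r)), f2(f2(r, r), r))) = 1 + max(2, 2) = 3
depth(f2(f2(f2(r, f2(r, r)), f2(f2(r, r), r)), f2(f2(r, r), f2(r, r)))) = 1 + max(3, 2) = 4
depth(f2(f2(r, f2(f2(r, r), f2(r, r))), f2(f2(f2(r, f2(r, r)), f2(f2(r, r), r)), f2(f2(r, r), f2(r, r))))) = 1 + max(3, 4) = 5
depth(f2(f2(f2(r, f2(f2(r, r), f2(r, r))), f2(f2(f2(r, f2(r, r)), f2(f2(r, r), r)), f2(f2(r, r), f2(r, r)))), r)) = 1 + max(5, 0) = 6
depth(f2(f2(f2(f2(r, f2(f2(r, r), f2(r, r))), f2(f2(f2(r, f2(r, r)), f2(f2(r, r), r)), f2(f2(r, r), f2(r, r)))), r), f2(f2(r, f2(r, r)), f2(f2(r, r), r)))) = 1 + max(6, 3) = 7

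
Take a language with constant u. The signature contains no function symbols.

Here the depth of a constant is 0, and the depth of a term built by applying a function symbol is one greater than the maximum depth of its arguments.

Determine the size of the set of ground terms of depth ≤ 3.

With no function symbols every ground term is a constant, so there is exactly 1 ground term at every depth bound.
N_0 = 1
N_1 = 1
N_2 = 1
N_3 = 1

1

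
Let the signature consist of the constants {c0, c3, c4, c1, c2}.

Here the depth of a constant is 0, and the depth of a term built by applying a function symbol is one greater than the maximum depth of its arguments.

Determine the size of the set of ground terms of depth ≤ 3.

With no function symbols every ground term is a constant, so there are exactly 5 ground terms at every depth bound.
N_0 = 5
N_1 = 5
N_2 = 5
N_3 = 5

5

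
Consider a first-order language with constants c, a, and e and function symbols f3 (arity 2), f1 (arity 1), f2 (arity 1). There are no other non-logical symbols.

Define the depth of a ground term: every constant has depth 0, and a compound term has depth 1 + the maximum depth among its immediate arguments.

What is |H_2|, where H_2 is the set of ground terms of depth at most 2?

363

Write N_k for the number of ground terms of depth ≤ k. A term of depth ≤ k is either a constant or a function symbol applied to arguments of depth ≤ k−1, so N_k = 3 + N_{k-1}^2 + N_{k-1} + N_{k-1}.
N_0 = 3
N_1 = 3 + 3^2 + 3 + 3 = 18
N_2 = 3 + 18^2 + 18 + 18 = 363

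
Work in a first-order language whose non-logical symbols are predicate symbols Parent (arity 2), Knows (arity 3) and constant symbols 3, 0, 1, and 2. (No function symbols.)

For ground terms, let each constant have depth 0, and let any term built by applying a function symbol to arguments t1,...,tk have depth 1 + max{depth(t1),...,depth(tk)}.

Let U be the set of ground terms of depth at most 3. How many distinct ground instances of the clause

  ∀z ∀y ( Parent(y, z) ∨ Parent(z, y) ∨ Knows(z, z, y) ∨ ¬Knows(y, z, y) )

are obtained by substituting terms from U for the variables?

Ground terms of depth ≤ 3:
  With no function symbols every ground term is a constant, so there are exactly 4 ground terms at every depth bound.
  N_0 = 4
  N_1 = 4
  N_2 = 4
  N_3 = 4
  Explicitly: 3, 0, 1, 2.
So there are 4 ground terms available for substitution.
Each of z, y ranges independently over the available ground terms, and distinct assignments produce distinct instances.
Number of ground instances = 4^2 = 16.

16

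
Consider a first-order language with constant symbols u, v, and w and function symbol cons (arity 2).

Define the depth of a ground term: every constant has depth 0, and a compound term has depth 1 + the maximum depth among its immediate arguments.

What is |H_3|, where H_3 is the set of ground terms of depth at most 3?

Let N_k count ground terms of depth at most k. Each non-constant term of depth ≤ k is some function symbol applied to depth-≤(k−1) arguments, giving N_k = 3 + N_{k-1}^2.
N_0 = 3
N_1 = 3 + 3^2 = 12
N_2 = 3 + 12^2 = 147
N_3 = 3 + 147^2 = 21612

21612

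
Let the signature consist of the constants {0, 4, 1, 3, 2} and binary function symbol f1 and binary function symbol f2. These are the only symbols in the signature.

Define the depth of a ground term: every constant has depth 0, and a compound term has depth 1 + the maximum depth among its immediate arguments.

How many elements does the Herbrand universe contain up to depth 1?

55

Let N_k = |{terms of depth ≤ k}|. Then N_0 = 5 and N_k = 5 + N_{k-1}^2 + N_{k-1}^2 for k ≥ 1 (one summand per function symbol, arity giving the exponent).
N_0 = 5
N_1 = 5 + 5^2 + 5^2 = 55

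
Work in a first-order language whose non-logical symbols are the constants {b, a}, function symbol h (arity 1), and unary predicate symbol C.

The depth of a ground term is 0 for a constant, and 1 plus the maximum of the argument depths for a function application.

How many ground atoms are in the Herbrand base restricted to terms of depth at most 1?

4

First count ground terms of depth ≤ 1.
Write N_k for the number of ground terms of depth ≤ k. A term of depth ≤ k is either a constant or a function symbol applied to arguments of depth ≤ k−1, so N_k = 2 + N_{k-1}.
N_0 = 2
N_1 = 2 + 2 = 4
Explicitly: b, a, h(b), h(a).
So |H| = 4.
For each predicate symbol, the number of ground atoms is |H| raised to its arity; summing:
  C: 4
Total ground atoms: 4.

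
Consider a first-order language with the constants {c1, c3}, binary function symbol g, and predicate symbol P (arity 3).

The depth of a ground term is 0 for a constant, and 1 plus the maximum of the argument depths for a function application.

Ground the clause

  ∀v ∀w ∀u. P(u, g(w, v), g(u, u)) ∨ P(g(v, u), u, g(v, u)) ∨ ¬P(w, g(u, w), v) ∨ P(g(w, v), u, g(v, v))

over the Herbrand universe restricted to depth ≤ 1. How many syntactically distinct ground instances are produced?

Ground terms of depth ≤ 1:
  If N_k denotes the number of depth-≤k ground terms, the 2 constants give N_0 = 2, and each function symbol of arity r contributes N_{k-1}^r new terms at level k: N_k = 2 + N_{k-1}^2.
  N_0 = 2
  N_1 = 2 + 2^2 = 6
  Explicitly: c1, c3, g(c1, c1), g(c1, c3), g(c3, c1), g(c3, c3).
So there are 6 ground terms available for substitution.
There are 3 variables to instantiate (v, w, u), each occurring in at least one literal, so different choices give different ground instances.
Number of ground instances = 6^3 = 216.

216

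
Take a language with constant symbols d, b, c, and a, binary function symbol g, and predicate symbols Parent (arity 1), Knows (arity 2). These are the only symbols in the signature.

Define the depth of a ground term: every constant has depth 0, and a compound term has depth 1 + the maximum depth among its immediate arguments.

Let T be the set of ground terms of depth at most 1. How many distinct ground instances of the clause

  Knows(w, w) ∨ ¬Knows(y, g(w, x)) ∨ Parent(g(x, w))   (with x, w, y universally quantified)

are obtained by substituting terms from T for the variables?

Ground terms of depth ≤ 1:
  Write N_k for the number of ground terms of depth ≤ k. A term of depth ≤ k is either a constant or a function symbol applied to arguments of depth ≤ k−1, so N_k = 4 + N_{k-1}^2.
  N_0 = 4
  N_1 = 4 + 4^2 = 20
So there are 20 ground terms available for substitution.
There are 3 variables to instantiate (x, w, y), each occurring in at least one literal, so different choices give different ground instances.
Number of ground instances = 20^3 = 8000.

8000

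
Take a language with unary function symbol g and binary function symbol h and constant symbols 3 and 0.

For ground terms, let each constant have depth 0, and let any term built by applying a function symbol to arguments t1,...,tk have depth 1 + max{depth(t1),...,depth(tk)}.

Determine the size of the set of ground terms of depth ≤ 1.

If N_k denotes the number of depth-≤k ground terms, the 2 constants give N_0 = 2, and each function symbol of arity r contributes N_{k-1}^r new terms at level k: N_k = 2 + N_{k-1} + N_{k-1}^2.
N_0 = 2
N_1 = 2 + 2 + 2^2 = 8

8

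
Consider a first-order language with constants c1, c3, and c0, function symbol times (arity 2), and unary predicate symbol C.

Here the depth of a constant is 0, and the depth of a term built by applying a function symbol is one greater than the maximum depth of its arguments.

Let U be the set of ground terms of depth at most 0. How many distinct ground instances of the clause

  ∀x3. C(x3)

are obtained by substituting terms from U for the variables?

Ground terms of depth ≤ 0:
  If N_k denotes the number of depth-≤k ground terms, the 3 constants give N_0 = 3, and each function symbol of arity r contributes N_{k-1}^r new terms at level k: N_k = 3 + N_{k-1}^2.
  N_0 = 3
So there are 3 ground terms available for substitution.
There is 1 variable to instantiate (x3),  occurring in at least one literal, so different choices give different ground instances.
Number of ground instances = 3.

3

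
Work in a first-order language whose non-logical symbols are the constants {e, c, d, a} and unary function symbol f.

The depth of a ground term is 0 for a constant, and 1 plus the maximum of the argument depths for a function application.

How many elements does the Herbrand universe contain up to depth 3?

If N_k denotes the number of depth-≤k ground terms, the 4 constants give N_0 = 4, and each function symbol of arity r contributes N_{k-1}^r new terms at level k: N_k = 4 + N_{k-1}.
N_0 = 4
N_1 = 4 + 4 = 8
N_2 = 4 + 8 = 12
N_3 = 4 + 12 = 16

16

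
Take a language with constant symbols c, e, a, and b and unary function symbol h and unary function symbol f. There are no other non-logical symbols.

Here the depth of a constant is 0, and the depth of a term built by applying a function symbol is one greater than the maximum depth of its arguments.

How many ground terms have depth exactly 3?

Count level by level. With function symbols h/1, f/1, the terms of depth ≤ k are the 4 constants together with each function applied to depth-≤(k−1) tuples, so N_k = 4 + N_{k-1} + N_{k-1}.
N_0 = 4
N_1 = 4 + 4 + 4 = 12
N_2 = 4 + 12 + 12 = 28
N_3 = 4 + 28 + 28 = 60
Terms of depth exactly 3: N_3 − N_2 = 60 − 28 = 32.

32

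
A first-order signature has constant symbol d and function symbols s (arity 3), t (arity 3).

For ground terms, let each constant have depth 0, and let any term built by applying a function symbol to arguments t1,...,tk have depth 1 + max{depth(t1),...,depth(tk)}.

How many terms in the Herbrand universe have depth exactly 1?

2

Write N_k for the number of ground terms of depth ≤ k. A term of depth ≤ k is either a constant or a function symbol applied to arguments of depth ≤ k−1, so N_k = 1 + N_{k-1}^3 + N_{k-1}^3.
N_0 = 1
N_1 = 1 + 1^3 + 1^3 = 3
Terms of depth exactly 1: N_1 − N_0 = 3 − 1 = 2.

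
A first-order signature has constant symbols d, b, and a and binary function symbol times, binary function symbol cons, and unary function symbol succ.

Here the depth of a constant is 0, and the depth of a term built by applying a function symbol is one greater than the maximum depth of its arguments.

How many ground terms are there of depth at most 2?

Count level by level. With function symbols times/2, cons/2, succ/1, the terms of depth ≤ k are the 3 constants together with each function applied to depth-≤(k−1) tuples, so N_k = 3 + N_{k-1}^2 + N_{k-1}^2 + N_{k-1}.
N_0 = 3
N_1 = 3 + 3^2 + 3^2 + 3 = 24
N_2 = 3 + 24^2 + 24^2 + 24 = 1179

1179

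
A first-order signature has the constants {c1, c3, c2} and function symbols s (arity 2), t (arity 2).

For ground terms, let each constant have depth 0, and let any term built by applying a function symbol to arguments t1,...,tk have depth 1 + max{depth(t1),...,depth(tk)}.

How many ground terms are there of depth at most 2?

885

Count level by level. With function symbols s/2, t/2, the terms of depth ≤ k are the 3 constants together with each function applied to depth-≤(k−1) tuples, so N_k = 3 + N_{k-1}^2 + N_{k-1}^2.
N_0 = 3
N_1 = 3 + 3^2 + 3^2 = 21
N_2 = 3 + 21^2 + 21^2 = 885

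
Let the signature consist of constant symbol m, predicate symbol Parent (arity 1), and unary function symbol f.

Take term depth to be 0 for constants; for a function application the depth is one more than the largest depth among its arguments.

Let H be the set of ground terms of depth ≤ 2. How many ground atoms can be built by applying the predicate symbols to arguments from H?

3

First count ground terms of depth ≤ 2.
If N_k denotes the number of depth-≤k ground terms, the 1 constant gives N_0 = 1, and each function symbol of arity r contributes N_{k-1}^r new terms at level k: N_k = 1 + N_{k-1}.
N_0 = 1
N_1 = 1 + 1 = 2
N_2 = 1 + 2 = 3
Explicitly: m, f(m), f(f(m)).
So |H| = 3.
Each predicate of arity r yields |H|^r ground atoms (one per choice of an r-tuple from H):
  Parent: 3
Total ground atoms: 3.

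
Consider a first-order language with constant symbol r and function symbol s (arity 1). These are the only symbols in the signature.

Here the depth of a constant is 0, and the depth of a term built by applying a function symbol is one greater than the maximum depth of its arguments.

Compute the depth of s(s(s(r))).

3

depth(s(r)) = 1 + depth(r) = 1 + 0 = 1
depth(s(s(r))) = 1 + depth(s(r)) = 1 + 1 = 2
depth(s(s(s(r)))) = 1 + depth(s(s(r))) = 1 + 2 = 3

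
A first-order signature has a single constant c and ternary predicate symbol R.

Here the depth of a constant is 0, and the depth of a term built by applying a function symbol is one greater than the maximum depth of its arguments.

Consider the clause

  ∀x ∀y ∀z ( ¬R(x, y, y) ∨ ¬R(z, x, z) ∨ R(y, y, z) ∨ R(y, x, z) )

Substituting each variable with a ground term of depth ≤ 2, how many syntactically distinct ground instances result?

Ground terms of depth ≤ 2:
  With no function symbols every ground term is a constant, so there is exactly 1 ground term at every depth bound.
  N_0 = 1
  N_1 = 1
  N_2 = 1
So there is exactly 1 ground term available for substitution.
Each of x, y, z ranges independently over the available ground terms, and distinct assignments produce distinct instances.
Number of ground instances = 1^3 = 1.

1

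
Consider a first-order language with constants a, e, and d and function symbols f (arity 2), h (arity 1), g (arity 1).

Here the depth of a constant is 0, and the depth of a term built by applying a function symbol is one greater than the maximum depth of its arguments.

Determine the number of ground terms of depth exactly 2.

345

Let N_k count ground terms of depth at most k. Each non-constant term of depth ≤ k is some function symbol applied to depth-≤(k−1) arguments, giving N_k = 3 + N_{k-1}^2 + N_{k-1} + N_{k-1}.
N_0 = 3
N_1 = 3 + 3^2 + 3 + 3 = 18
N_2 = 3 + 18^2 + 18 + 18 = 363
Terms of depth exactly 2: N_2 − N_1 = 363 − 18 = 345.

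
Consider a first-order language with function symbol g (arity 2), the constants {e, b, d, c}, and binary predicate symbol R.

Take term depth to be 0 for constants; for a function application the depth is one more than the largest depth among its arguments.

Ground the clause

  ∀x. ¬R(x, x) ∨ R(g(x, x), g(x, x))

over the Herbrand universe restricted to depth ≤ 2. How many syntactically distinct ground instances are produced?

Ground terms of depth ≤ 2:
  Write N_k for the number of ground terms of depth ≤ k. A term of depth ≤ k is either a constant or a function symbol applied to arguments of depth ≤ k−1, so N_k = 4 + N_{k-1}^2.
  N_0 = 4
  N_1 = 4 + 4^2 = 20
  N_2 = 4 + 20^2 = 404
So there are 404 ground terms available for substitution.
The variable x ranges independently over the available ground terms, and distinct assignments produce distinct instances.
Number of ground instances = 404.

404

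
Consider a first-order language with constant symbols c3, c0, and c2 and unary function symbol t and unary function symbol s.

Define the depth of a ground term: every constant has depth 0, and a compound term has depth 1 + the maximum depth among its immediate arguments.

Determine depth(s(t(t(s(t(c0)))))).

depth(t(c0)) = 1 + depth(c0) = 1 + 0 = 1
depth(s(t(c0))) = 1 + depth(t(c0)) = 1 + 1 = 2
depth(t(s(t(c0)))) = 1 + depth(s(t(c0))) = 1 + 2 = 3
depth(t(t(s(t(c0))))) = 1 + depth(t(s(t(c0)))) = 1 + 3 = 4
depth(s(t(t(s(t(c0)))))) = 1 + depth(t(t(s(t(c0))))) = 1 + 4 = 5

5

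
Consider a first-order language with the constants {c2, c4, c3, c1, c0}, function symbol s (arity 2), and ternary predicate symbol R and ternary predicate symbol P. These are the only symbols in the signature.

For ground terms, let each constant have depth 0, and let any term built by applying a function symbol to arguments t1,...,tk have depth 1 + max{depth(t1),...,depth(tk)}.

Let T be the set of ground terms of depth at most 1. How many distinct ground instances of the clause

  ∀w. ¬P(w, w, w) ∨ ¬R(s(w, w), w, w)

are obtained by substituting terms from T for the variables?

30

Ground terms of depth ≤ 1:
  Let N_k = |{terms of depth ≤ k}|. Then N_0 = 5 and N_k = 5 + N_{k-1}^2 for k ≥ 1 (one summand per function symbol, arity giving the exponent).
  N_0 = 5
  N_1 = 5 + 5^2 = 30
So there are 30 ground terms available for substitution.
There is 1 variable to instantiate (w),  occurring in at least one literal, so different choices give different ground instances.
Number of ground instances = 30.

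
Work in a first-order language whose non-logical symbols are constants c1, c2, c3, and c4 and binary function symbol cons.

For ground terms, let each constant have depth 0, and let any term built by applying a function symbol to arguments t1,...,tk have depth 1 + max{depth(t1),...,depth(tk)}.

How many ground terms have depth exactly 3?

162816

Count level by level. With function symbols cons/2, the terms of depth ≤ k are the 4 constants together with each function applied to depth-≤(k−1) tuples, so N_k = 4 + N_{k-1}^2.
N_0 = 4
N_1 = 4 + 4^2 = 20
N_2 = 4 + 20^2 = 404
N_3 = 4 + 404^2 = 163220
Terms of depth exactly 3: N_3 − N_2 = 163220 − 404 = 162816.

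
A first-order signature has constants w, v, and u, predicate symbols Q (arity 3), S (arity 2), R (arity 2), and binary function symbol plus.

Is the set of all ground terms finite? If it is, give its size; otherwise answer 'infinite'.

The signature has at least one function symbol (plus, arity 2) and at least one constant (w).
Iterating plus gives infinitely many distinct ground terms: w, plus(w, w), plus(plus(w, w), plus(w, w)), ...
So the Herbrand universe is infinite.

infinite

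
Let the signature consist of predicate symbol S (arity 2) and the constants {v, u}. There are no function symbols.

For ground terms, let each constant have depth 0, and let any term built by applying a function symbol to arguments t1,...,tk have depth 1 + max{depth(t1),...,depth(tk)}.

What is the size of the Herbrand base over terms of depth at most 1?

First count ground terms of depth ≤ 1.
With no function symbols every ground term is a constant, so there are exactly 2 ground terms at every depth bound.
N_0 = 2
N_1 = 2
Explicitly: v, u.
So |H| = 2.
A ground atom is a predicate applied to a tuple of terms from H, so the count is the sum over predicates of |H|^arity:
  S: 2^2 = 4
Total ground atoms: 4.

4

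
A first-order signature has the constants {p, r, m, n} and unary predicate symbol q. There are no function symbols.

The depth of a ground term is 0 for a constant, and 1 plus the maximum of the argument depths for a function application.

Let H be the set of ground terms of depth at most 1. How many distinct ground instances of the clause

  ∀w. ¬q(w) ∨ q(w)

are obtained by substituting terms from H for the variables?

4

Ground terms of depth ≤ 1:
  With no function symbols every ground term is a constant, so there are exactly 4 ground terms at every depth bound.
  N_0 = 4
  N_1 = 4
So there are 4 ground terms available for substitution.
The variable w ranges independently over the available ground terms, and distinct assignments produce distinct instances.
Number of ground instances = 4.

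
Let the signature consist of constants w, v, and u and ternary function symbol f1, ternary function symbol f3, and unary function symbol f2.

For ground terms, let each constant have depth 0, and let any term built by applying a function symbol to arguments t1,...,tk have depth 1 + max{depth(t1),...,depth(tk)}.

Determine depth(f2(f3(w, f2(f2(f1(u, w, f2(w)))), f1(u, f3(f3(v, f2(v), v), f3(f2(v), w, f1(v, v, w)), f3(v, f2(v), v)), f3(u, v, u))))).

depth(f2(w)) = 1 + depth(w) = 1 + 0 = 1
depth(f1(u, w, f2(w))) = 1 + max(0, 0, 1) = 2
depth(f2(f1(u, w, f2(w)))) = 1 + depth(f1(u, w, f2(w))) = 1 + 2 = 3
depth(f2(f2(f1(u, w, f2(w))))) = 1 + depth(f2(f1(u, w, f2(w)))) = 1 + 3 = 4
depth(f2(v)) = 1 + depth(v) = 1 + 0 = 1
depth(f3(v, f2(v), v)) = 1 + max(0, 1, 0) = 2
depth(f1(v, v, w)) = 1 + max(0, 0, 0) = 1
depth(f3(f2(v), w, f1(v, v, w))) = 1 + max(1, 0, 1) = 2
depth(f3(f3(v, f2(v), v), f3(f2(v), w, f1(v, v, w)), f3(v, f2(v), v))) = 1 + max(2, 2, 2) = 3
depth(f3(u, v, u)) = 1 + max(0, 0, 0) = 1
depth(f1(u, f3(f3(v, f2(v), v), f3(f2(v), w, f1(v, v, w)), f3(v, f2(v), v)), f3(u, v, u))) = 1 + max(0, 3, 1) = 4
depth(f3(w, f2(f2(f1(u, w, f2(w)))), f1(u, f3(f3(v, f2(v), v), f3(f2(v), w, f1(v, v, w)), f3(v, f2(v), v)), f3(u, v, u)))) = 1 + max(0, 4, 4) = 5
depth(f2(f3(w, f2(f2(f1(u, w, f2(w)))), f1(u, f3(f3(v, f2(v), v), f3(f2(v), w, f1(v, v, w)), f3(v, f2(v), v)), f3(u, v, u))))) = 1 + depth(f3(w, f2(f2(f1(u, w, f2(w)))), f1(u, f3(f3(v, f2(v), v), f3(f2(v), w, f1(v, v, w)), f3(v, f2(v), v)), f3(u, v, u)))) = 1 + 5 = 6

6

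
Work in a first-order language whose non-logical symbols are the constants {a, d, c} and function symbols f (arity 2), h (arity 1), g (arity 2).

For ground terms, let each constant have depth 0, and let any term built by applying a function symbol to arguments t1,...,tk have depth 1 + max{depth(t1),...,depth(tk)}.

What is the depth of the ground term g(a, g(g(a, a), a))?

depth(g(a, a)) = 1 + max(0, 0) = 1
depth(g(g(a, a), a)) = 1 + max(1, 0) = 2
depth(g(a, g(g(a, a), a))) = 1 + max(0, 2) = 3

3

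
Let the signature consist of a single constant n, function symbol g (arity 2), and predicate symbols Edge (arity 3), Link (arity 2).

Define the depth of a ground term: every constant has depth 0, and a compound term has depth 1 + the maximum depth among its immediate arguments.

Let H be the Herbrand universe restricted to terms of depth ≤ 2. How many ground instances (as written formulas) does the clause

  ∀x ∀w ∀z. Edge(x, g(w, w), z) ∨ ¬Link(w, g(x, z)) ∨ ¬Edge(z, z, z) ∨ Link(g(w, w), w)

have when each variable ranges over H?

125

Ground terms of depth ≤ 2:
  Count level by level. With function symbols g/2, the terms of depth ≤ k are the 1 constant together with each function applied to depth-≤(k−1) tuples, so N_k = 1 + N_{k-1}^2.
  N_0 = 1
  N_1 = 1 + 1^2 = 2
  N_2 = 1 + 2^2 = 5
  Explicitly: n, g(n, n), g(n, g(n, n)), g(g(n, n), n), g(g(n, n), g(n, n)).
So there are 5 ground terms available for substitution.
There are 3 variables to instantiate (x, w, z), each occurring in at least one literal, so different choices give different ground instances.
Number of ground instances = 5^3 = 125.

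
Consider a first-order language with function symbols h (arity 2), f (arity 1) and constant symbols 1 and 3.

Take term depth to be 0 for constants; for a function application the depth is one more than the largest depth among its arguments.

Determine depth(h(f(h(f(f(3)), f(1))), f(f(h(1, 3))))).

depth(f(3)) = 1 + depth(3) = 1 + 0 = 1
depth(f(f(3))) = 1 + depth(f(3)) = 1 + 1 = 2
depth(f(1)) = 1 + depth(1) = 1 + 0 = 1
depth(h(f(f(3)), f(1))) = 1 + max(2, 1) = 3
depth(f(h(f(f(3)), f(1)))) = 1 + depth(h(f(f(3)), f(1))) = 1 + 3 = 4
depth(h(1, 3)) = 1 + max(0, 0) = 1
depth(f(h(1, 3))) = 1 + depth(h(1, 3)) = 1 + 1 = 2
depth(f(f(h(1, 3)))) = 1 + depth(f(h(1, 3))) = 1 + 2 = 3
depth(h(f(h(f(f(3)), f(1))), f(f(h(1, 3))))) = 1 + max(4, 3) = 5

5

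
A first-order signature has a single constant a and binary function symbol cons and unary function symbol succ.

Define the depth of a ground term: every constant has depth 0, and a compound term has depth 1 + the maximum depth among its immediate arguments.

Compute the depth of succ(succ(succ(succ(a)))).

depth(succ(a)) = 1 + depth(a) = 1 + 0 = 1
depth(succ(succ(a))) = 1 + depth(succ(a)) = 1 + 1 = 2
depth(succ(succ(succ(a)))) = 1 + depth(succ(succ(a))) = 1 + 2 = 3
depth(succ(succ(succ(succ(a))))) = 1 + depth(succ(succ(succ(a)))) = 1 + 3 = 4

4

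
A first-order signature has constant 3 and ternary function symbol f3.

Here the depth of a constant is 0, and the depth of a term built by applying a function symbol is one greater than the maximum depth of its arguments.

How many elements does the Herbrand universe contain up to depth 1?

2

Let N_k = |{terms of depth ≤ k}|. Then N_0 = 1 and N_k = 1 + N_{k-1}^3 for k ≥ 1 (one summand per function symbol, arity giving the exponent).
N_0 = 1
N_1 = 1 + 1^3 = 2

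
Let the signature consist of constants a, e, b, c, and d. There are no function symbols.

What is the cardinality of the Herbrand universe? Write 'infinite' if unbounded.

There are no function symbols, so every ground term is one of the 5 constants.
The Herbrand universe is {a, e, b, c, d}, which is finite with 5 elements.

5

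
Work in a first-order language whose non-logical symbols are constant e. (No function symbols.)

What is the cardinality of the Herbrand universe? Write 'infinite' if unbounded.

There are no function symbols, so the only ground term is the single constant.
The Herbrand universe is {e}, finite with 1 element.

1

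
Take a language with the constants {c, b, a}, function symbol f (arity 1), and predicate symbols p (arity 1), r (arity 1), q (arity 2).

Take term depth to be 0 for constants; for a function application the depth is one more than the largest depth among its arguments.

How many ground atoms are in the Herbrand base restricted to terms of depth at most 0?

15

First count ground terms of depth ≤ 0.
If N_k denotes the number of depth-≤k ground terms, the 3 constants give N_0 = 3, and each function symbol of arity r contributes N_{k-1}^r new terms at level k: N_k = 3 + N_{k-1}.
N_0 = 3
Explicitly: c, b, a.
So |H| = 3.
A ground atom is a predicate applied to a tuple of terms from H, so the count is the sum over predicates of |H|^arity:
  p: 3;  r: 3;  q: 3^2 = 9
Total ground atoms: 3 + 3 + 9 = 15.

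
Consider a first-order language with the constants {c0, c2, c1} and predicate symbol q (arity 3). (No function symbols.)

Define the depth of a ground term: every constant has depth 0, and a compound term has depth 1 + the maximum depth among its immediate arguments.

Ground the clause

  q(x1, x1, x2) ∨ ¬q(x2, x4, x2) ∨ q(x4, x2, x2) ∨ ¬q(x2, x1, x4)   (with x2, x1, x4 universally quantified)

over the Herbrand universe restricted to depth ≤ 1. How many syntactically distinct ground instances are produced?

27

Ground terms of depth ≤ 1:
  With no function symbols every ground term is a constant, so there are exactly 3 ground terms at every depth bound.
  N_0 = 3
  N_1 = 3
  Explicitly: c0, c2, c1.
So there are 3 ground terms available for substitution.
The clause has 3 distinct variables (x2, x1, x4), each appearing in the body. In the free term algebra distinct substitutions yield syntactically distinct ground instances.
Number of ground instances = 3^3 = 27.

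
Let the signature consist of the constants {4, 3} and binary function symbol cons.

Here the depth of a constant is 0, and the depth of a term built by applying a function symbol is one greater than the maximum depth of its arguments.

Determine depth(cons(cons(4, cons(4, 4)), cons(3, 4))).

3

depth(cons(4, 4)) = 1 + max(0, 0) = 1
depth(cons(4, cons(4, 4))) = 1 + max(0, 1) = 2
depth(cons(3, 4)) = 1 + max(0, 0) = 1
depth(cons(cons(4, cons(4, 4)), cons(3, 4))) = 1 + max(2, 1) = 3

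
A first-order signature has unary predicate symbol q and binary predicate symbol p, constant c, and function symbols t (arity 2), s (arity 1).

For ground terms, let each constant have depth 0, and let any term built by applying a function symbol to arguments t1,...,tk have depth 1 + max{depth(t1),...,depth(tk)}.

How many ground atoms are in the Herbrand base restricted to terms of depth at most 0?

2

First count ground terms of depth ≤ 0.
Let N_k = |{terms of depth ≤ k}|. Then N_0 = 1 and N_k = 1 + N_{k-1}^2 + N_{k-1} for k ≥ 1 (one summand per function symbol, arity giving the exponent).
N_0 = 1
So |H| = 1.
For each predicate symbol, the number of ground atoms is |H| raised to its arity; summing:
  q: 1;  p: 1^2 = 1
Total ground atoms: 1 + 1 = 2.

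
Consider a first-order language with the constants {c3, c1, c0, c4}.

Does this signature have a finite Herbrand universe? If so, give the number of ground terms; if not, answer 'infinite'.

There are no function symbols, so every ground term is one of the 4 constants.
The Herbrand universe is {c3, c1, c0, c4}, which is finite with 4 elements.

4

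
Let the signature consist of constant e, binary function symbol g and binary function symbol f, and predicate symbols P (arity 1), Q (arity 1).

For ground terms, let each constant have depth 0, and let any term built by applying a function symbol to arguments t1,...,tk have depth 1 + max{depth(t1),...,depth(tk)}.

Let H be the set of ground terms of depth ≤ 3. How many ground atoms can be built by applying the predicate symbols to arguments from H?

First count ground terms of depth ≤ 3.
Count level by level. With function symbols g/2, f/2, the terms of depth ≤ k are the 1 constant together with each function applied to depth-≤(k−1) tuples, so N_k = 1 + N_{k-1}^2 + N_{k-1}^2.
N_0 = 1
N_1 = 1 + 1^2 + 1^2 = 3
N_2 = 1 + 3^2 + 3^2 = 19
N_3 = 1 + 19^2 + 19^2 = 723
So |H| = 723.
Each predicate of arity r yields |H|^r ground atoms (one per choice of an r-tuple from H):
  P: 723;  Q: 723
Total ground atoms: 723 + 723 = 1446.

1446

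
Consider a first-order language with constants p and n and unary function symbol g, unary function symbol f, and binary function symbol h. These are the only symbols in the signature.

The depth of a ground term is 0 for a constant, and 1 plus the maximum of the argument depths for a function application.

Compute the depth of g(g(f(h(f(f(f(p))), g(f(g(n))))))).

7

depth(f(p)) = 1 + depth(p) = 1 + 0 = 1
depth(f(f(p))) = 1 + depth(f(p)) = 1 + 1 = 2
depth(f(f(f(p)))) = 1 + depth(f(f(p))) = 1 + 2 = 3
depth(g(n)) = 1 + depth(n) = 1 + 0 = 1
depth(f(g(n))) = 1 + depth(g(n)) = 1 + 1 = 2
depth(g(f(g(n)))) = 1 + depth(f(g(n))) = 1 + 2 = 3
depth(h(f(f(f(p))), g(f(g(n))))) = 1 + max(3, 3) = 4
depth(f(h(f(f(f(p))), g(f(g(n)))))) = 1 + depth(h(f(f(f(p))), g(f(g(n))))) = 1 + 4 = 5
depth(g(f(h(f(f(f(p))), g(f(g(n))))))) = 1 + depth(f(h(f(f(f(p))), g(f(g(n)))))) = 1 + 5 = 6
depth(g(g(f(h(f(f(f(p))), g(f(g(n)))))))) = 1 + depth(g(f(h(f(f(f(p))), g(f(g(n))))))) = 1 + 6 = 7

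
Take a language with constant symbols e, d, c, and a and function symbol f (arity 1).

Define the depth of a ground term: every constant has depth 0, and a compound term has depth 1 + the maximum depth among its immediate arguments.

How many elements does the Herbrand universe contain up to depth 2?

12

Let N_k = |{terms of depth ≤ k}|. Then N_0 = 4 and N_k = 4 + N_{k-1} for k ≥ 1 (one summand per function symbol, arity giving the exponent).
N_0 = 4
N_1 = 4 + 4 = 8
N_2 = 4 + 8 = 12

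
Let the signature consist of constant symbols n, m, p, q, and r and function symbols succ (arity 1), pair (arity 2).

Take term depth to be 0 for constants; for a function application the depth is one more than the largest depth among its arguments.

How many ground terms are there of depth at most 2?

1265

Count level by level. With function symbols succ/1, pair/2, the terms of depth ≤ k are the 5 constants together with each function applied to depth-≤(k−1) tuples, so N_k = 5 + N_{k-1} + N_{k-1}^2.
N_0 = 5
N_1 = 5 + 5 + 5^2 = 35
N_2 = 5 + 35 + 35^2 = 1265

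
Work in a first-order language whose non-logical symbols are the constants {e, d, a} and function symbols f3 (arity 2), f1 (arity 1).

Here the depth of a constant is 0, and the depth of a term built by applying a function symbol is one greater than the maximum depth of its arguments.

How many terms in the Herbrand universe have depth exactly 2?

If N_k denotes the number of depth-≤k ground terms, the 3 constants give N_0 = 3, and each function symbol of arity r contributes N_{k-1}^r new terms at level k: N_k = 3 + N_{k-1}^2 + N_{k-1}.
N_0 = 3
N_1 = 3 + 3^2 + 3 = 15
N_2 = 3 + 15^2 + 15 = 243
Terms of depth exactly 2: N_2 − N_1 = 243 − 15 = 228.

228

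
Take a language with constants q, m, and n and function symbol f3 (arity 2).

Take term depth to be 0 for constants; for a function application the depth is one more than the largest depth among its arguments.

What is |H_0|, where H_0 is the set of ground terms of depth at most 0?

3

If N_k denotes the number of depth-≤k ground terms, the 3 constants give N_0 = 3, and each function symbol of arity r contributes N_{k-1}^r new terms at level k: N_k = 3 + N_{k-1}^2.
N_0 = 3
Explicitly: q, m, n.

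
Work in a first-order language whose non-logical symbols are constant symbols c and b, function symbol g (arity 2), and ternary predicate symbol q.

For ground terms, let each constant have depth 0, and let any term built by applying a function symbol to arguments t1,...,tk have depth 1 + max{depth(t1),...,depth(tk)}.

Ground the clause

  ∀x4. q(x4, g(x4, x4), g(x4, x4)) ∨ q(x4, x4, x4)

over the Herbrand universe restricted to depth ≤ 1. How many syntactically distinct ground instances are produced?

6

Ground terms of depth ≤ 1:
  Write N_k for the number of ground terms of depth ≤ k. A term of depth ≤ k is either a constant or a function symbol applied to arguments of depth ≤ k−1, so N_k = 2 + N_{k-1}^2.
  N_0 = 2
  N_1 = 2 + 2^2 = 6
So there are 6 ground terms available for substitution.
The body mentions the single quantified variable x4; since ground terms form a free algebra, no two substitutions collapse to the same formula.
Number of ground instances = 6.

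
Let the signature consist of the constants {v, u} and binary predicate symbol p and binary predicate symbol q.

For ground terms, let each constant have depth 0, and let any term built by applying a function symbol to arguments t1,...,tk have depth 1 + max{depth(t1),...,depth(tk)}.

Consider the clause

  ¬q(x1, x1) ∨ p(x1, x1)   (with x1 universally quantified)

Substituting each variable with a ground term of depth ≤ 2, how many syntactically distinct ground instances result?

2

Ground terms of depth ≤ 2:
  With no function symbols every ground term is a constant, so there are exactly 2 ground terms at every depth bound.
  N_0 = 2
  N_1 = 2
  N_2 = 2
  Explicitly: v, u.
So there are 2 ground terms available for substitution.
The variable x1 ranges independently over the available ground terms, and distinct assignments produce distinct instances.
Number of ground instances = 2.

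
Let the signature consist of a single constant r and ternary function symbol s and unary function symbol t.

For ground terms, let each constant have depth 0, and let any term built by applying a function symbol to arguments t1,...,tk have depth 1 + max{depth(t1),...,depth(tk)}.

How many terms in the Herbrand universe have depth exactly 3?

29792

Write N_k for the number of ground terms of depth ≤ k. A term of depth ≤ k is either a constant or a function symbol applied to arguments of depth ≤ k−1, so N_k = 1 + N_{k-1}^3 + N_{k-1}.
N_0 = 1
N_1 = 1 + 1^3 + 1 = 3
N_2 = 1 + 3^3 + 3 = 31
N_3 = 1 + 31^3 + 31 = 29823
Terms of depth exactly 3: N_3 − N_2 = 29823 − 31 = 29792.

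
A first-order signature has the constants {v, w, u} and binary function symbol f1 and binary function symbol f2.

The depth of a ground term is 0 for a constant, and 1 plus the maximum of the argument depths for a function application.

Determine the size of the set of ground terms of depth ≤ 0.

3

Count level by level. With function symbols f1/2, f2/2, the terms of depth ≤ k are the 3 constants together with each function applied to depth-≤(k−1) tuples, so N_k = 3 + N_{k-1}^2 + N_{k-1}^2.
N_0 = 3
Explicitly: v, w, u.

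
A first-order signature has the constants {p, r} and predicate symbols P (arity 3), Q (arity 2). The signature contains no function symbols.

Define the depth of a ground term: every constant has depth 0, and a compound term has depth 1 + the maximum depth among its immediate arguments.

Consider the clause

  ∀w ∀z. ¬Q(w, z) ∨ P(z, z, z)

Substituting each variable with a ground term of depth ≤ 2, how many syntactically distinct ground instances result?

Ground terms of depth ≤ 2:
  With no function symbols every ground term is a constant, so there are exactly 2 ground terms at every depth bound.
  N_0 = 2
  N_1 = 2
  N_2 = 2
So there are 2 ground terms available for substitution.
There are 2 variables to instantiate (w, z), each occurring in at least one literal, so different choices give different ground instances.
Number of ground instances = 2^2 = 4.

4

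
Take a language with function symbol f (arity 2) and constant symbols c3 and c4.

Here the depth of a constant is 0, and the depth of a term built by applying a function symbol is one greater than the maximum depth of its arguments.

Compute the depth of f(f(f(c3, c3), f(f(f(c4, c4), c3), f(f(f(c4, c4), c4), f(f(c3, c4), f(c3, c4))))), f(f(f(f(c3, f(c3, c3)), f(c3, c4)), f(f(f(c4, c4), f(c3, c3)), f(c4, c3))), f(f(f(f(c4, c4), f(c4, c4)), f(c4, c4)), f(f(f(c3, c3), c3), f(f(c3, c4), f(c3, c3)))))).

depth(f(c3, c3)) = 1 + max(0, 0) = 1
depth(f(c4, c4)) = 1 + max(0, 0) = 1
depth(f(f(c4, c4), c3)) = 1 + max(1, 0) = 2
depth(f(f(c4, c4), c4)) = 1 + max(1, 0) = 2
depth(f(c3, c4)) = 1 + max(0, 0) = 1
depth(f(f(c3, c4), f(c3, c4))) = 1 + max(1, 1) = 2
depth(f(f(f(c4, c4), c4), f(f(c3, c4), f(c3, c4)))) = 1 + max(2, 2) = 3
depth(f(f(f(c4, c4), c3), f(f(f(c4, c4), c4), f(f(c3, c4), f(c3, c4))))) = 1 + max(2, 3) = 4
depth(f(f(c3, c3), f(f(f(c4, c4), c3), f(f(f(c4, c4), c4), f(f(c3, c4), f(c3, c4)))))) = 1 + max(1, 4) = 5
depth(f(c3, f(c3, c3))) = 1 + max(0, 1) = 2
depth(f(f(c3, f(c3, c3)), f(c3, c4))) = 1 + max(2, 1) = 3
depth(f(f(c4, c4), f(c3, c3))) = 1 + max(1, 1) = 2
depth(f(c4, c3)) = 1 + max(0, 0) = 1
depth(f(f(f(c4, c4), f(c3, c3)), f(c4, c3))) = 1 + max(2, 1) = 3
depth(f(f(f(c3, f(c3, c3)), f(c3, c4)), f(f(f(c4, c4), f(c3, c3)), f(c4, c3)))) = 1 + max(3, 3) = 4
depth(f(f(c4, c4), f(c4, c4))) = 1 + max(1, 1) = 2
depth(f(f(f(c4, c4), f(c4, c4)), f(c4, c4))) = 1 + max(2, 1) = 3
depth(f(f(c3, c3), c3)) = 1 + max(1, 0) = 2
depth(f(f(c3, c4), f(c3, c3))) = 1 + max(1, 1) = 2
depth(f(f(f(c3, c3), c3), f(f(c3, c4), f(c3, c3)))) = 1 + max(2, 2) = 3
depth(f(f(f(f(c4, c4), f(c4, c4)), f(c4, c4)), f(f(f(c3, c3), c3), f(f(c3, c4), f(c3, c3))))) = 1 + max(3, 3) = 4
depth(f(f(f(f(c3, f(c3, c3)), f(c3, c4)), f(f(f(c4, c4), f(c3, c3)), f(c4, c3))), f(f(f(f(c4, c4), f(c4, c4)), f(c4, c4)), f(f(f(c3, c3), c3), f(f(c3, c4), f(c3, c3)))))) = 1 + max(4, 4) = 5
depth(f(f(f(c3, c3), f(f(f(c4, c4), c3), f(f(f(c4, c4), c4), f(f(c3, c4), f(c3, c4))))), f(f(f(f(c3, f(c3, c3)), f(c3, c4)), f(f(f(c4, c4), f(c3, c3)), f(c4, c3))), f(f(f(f(c4, c4), f(c4, c4)), f(c4, c4)), f(f(f(c3, c3), c3), f(f(c3, c4), f(c3, c3))))))) = 1 + max(5, 5) = 6

6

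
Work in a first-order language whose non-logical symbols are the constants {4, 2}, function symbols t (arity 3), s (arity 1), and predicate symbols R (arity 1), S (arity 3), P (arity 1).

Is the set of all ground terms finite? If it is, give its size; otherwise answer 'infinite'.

infinite

The signature has at least one function symbol (t, arity 3) and at least one constant (4).
Iterating t gives infinitely many distinct ground terms: 4, t(4, 4, 4), t(t(4, 4, 4), t(4, 4, 4), t(4, 4, 4)), ...
So the Herbrand universe is infinite.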